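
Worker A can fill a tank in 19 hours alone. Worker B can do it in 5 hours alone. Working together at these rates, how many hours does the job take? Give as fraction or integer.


Rate of A = 1/19 job per hour
Rate of B = 1/5 job per hour
Combined rate = 1/19 + 1/5
Find common denominator: (5 + 19)/(19*5) = 24/95
Combined rate = 24/95 job per hour
Time together = 1 / (24/95) = 95/24 hours

95/24


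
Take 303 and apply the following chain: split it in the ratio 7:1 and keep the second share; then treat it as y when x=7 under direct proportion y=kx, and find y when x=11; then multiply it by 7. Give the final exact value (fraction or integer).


Start with 303.
Step 1: Split 7:1, second share = 303 * 1/8 = 303/8
Step 2: Direct prop: k = (303/8)/7; new y = k*11 = 303/8*11/7 = 3333/56
Step 3: Multiply by 7: 3333/56 * 7 = 3333/8
Final result = 3333/8

3333/8


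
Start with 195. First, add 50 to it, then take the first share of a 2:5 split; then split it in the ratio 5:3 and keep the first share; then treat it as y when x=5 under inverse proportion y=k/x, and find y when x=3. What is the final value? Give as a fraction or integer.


Start with 195.
Step 1: Add 50: 195+50=245; split 2:5 first = 245*2/7 = 70
Step 2: Split 5:3, first share = 70 * 5/8 = 175/4
Step 3: Inverse prop: k = (175/4)*5; new y = k/3 = 175/4*5/3 = 875/12
Final result = 875/12

875/12


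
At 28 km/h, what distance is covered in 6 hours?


Using distance = speed * time
Speed = 28 km/h
Time = 6 hours
Distance = 28 * 6
= 168 km

168


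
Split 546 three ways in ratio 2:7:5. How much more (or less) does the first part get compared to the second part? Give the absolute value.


Total parts = 2 + 7 + 5 = 14
Value per part = 546 / 14 = 39
Shares: 2*39=78, 7*39=273, 5*39=195
First share = 78, second share = 273
Difference = |78 - 273| = 195

195


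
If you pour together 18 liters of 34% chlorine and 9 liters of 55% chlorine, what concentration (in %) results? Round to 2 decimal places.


Solute in mixture 1 = 34% of 18 L = 18*34/100 = 153/25 L
Solute in mixture 2 = 55% of 9 L = 9*55/100 = 99/20 L
Total solute = 153/25 + 99/20 = 1107/100 L
Total volume = 18 + 9 = 27 L
Final concentration = 1107/100/27 * 100 = 41.00%

41.00


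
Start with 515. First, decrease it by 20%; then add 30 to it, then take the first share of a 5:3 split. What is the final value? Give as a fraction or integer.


Start with 515.
Step 1: Decrease by 20%: 515 * 80/100 = 412
Step 2: Add 30: 412+30=442; split 5:3 first = 442*5/8 = 1105/4
Final result = 1105/4

1105/4


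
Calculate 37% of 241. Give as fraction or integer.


Compute 37% of 241
Convert percentage: 37% = 37/100
Multiply: 241 * 37/100
= 8917/100
= 8917/100

8917/100


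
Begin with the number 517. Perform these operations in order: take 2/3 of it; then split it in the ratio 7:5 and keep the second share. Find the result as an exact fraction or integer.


Start with 517.
Step 1: Take 2/3: 517 * 2/3 = 1034/3
Step 2: Split 7:5, second share = 1034/3 * 5/12 = 2585/18
Final result = 2585/18

2585/18


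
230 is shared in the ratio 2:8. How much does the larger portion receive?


Total parts = 2 + 8 = 10
Value per part = 230 / 10 = 23
First share = 2 * 23 = 46
Second share = 8 * 23 = 184
Larger share = 184

184


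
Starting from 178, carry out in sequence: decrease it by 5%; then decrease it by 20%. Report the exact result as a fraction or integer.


Start with 178.
Step 1: Decrease by 5%: 178 * 95/100 = 1691/10
Step 2: Decrease by 20%: 1691/10 * 80/100 = 3382/25
Final result = 3382/25

3382/25


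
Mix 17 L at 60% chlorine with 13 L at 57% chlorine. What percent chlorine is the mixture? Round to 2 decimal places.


Solute in mixture 1 = 60% of 17 L = 17*60/100 = 51/5 L
Solute in mixture 2 = 57% of 13 L = 13*57/100 = 741/100 L
Total solute = 51/5 + 741/100 = 1761/100 L
Total volume = 17 + 13 = 30 L
Final concentration = 1761/100/30 * 100 = 58.70%

58.70


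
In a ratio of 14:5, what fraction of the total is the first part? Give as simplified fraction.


Total parts = 14 + 5 = 19
First part fraction = 14/19
Simplify: 14/19 = 14/19

14/19


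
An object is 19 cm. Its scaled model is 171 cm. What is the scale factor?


Original length = 19 cm
Scaled length = 171 cm
Scale factor = 171 / 19
= 9

9


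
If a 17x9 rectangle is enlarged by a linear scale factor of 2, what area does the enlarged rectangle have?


Original dimensions: 17 x 9
Enlargement factor = 2
New width = 17 * 2 = 34
New height = 9 * 2 = 18
New area = 34 * 18 = 612

612


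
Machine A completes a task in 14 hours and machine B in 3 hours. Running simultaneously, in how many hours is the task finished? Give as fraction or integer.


Rate of A = 1/14 job per hour
Rate of B = 1/3 job per hour
Combined rate = 1/14 + 1/3
Find common denominator: (3 + 14)/(14*3) = 17/42
Combined rate = 17/42 job per hour
Time together = 1 / (17/42) = 42/17 hours

42/17


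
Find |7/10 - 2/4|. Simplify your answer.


Simplify: 7/10 = 7/10 and 2/4 = 1/2
Find common denominator: LCD = 10
Convert: 7/10 and 5/10
Difference = |7 - 5|/10 = 2/10
Simplified = 1/5

1/5


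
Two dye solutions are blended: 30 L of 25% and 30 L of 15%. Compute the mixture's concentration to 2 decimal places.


Solute in mixture 1 = 25% of 30 L = 30*25/100 = 15/2 L
Solute in mixture 2 = 15% of 30 L = 30*15/100 = 9/2 L
Total solute = 15/2 + 9/2 = 12 L
Total volume = 30 + 30 = 60 L
Final concentration = 12/60 * 100 = 20.00%

20.00


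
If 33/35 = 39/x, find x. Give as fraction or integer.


Setting up: 33/35 = 39/x
Cross multiply: 33 * x = 35 * 39
33x = 1365
x = 1365/33
x = 455/11

455/11


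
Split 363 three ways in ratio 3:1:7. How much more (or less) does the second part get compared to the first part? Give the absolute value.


Total parts = 3 + 1 + 7 = 11
Value per part = 363 / 11 = 33
Shares: 3*33=99, 1*33=33, 7*33=231
Second share = 33, first share = 99
Difference = |33 - 99| = 66

66


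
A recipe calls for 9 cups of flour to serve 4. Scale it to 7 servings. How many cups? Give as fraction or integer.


Original: 9 cups for 4 servings
Target servings = 7
Scaling factor = 7/4
New amount = 9 * 7/4
= 63/4
= 63/4 cups

63/4


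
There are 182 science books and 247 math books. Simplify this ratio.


Find GCD(182, 247)
GCD = 13
Divide both by 13: 182/13 = 14, 247/13 = 19
Simplified ratio = 14:19

14:19


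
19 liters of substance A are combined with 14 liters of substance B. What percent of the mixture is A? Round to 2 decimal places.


Volume of A = 19 L
Volume of B = 14 L
Total volume = 19 + 14 = 33 L
Percentage of A = (19/33) * 100
= 57.58%

57.58


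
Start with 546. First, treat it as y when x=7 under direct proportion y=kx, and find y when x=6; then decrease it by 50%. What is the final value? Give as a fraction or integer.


Start with 546.
Step 1: Direct prop: k = (546)/7; new y = k*6 = 546*6/7 = 468
Step 2: Decrease by 50%: 468 * 50/100 = 234
Final result = 234

234


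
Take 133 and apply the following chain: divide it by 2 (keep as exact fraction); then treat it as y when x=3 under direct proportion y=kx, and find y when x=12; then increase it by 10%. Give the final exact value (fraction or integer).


Start with 133.
Step 1: Divide by 2: 133 / 2 = 133/2
Step 2: Direct prop: k = (133/2)/3; new y = k*12 = 133/2*12/3 = 266
Step 3: Increase by 10%: 266 * 110/100 = 1463/5
Final result = 1463/5

1463/5


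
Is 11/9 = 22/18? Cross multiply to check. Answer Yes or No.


Cross multiply to check 11/9 = 22/18
Left cross product: 11 * 18 = 198
Right cross product: 9 * 22 = 198
198 = 198
Equal, so proportions match => Yes

Yes


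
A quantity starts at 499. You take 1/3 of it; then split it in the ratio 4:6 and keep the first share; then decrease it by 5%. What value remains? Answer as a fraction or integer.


Start with 499.
Step 1: Take 1/3: 499 * 1/3 = 499/3
Step 2: Split 4:6, first share = 499/3 * 4/10 = 998/15
Step 3: Decrease by 5%: 998/15 * 95/100 = 9481/150
Final result = 9481/150

9481/150


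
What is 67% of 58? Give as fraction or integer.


Compute 67% of 58
Convert percentage: 67% = 67/100
Multiply: 58 * 67/100
= 3886/100
= 1943/50

1943/50


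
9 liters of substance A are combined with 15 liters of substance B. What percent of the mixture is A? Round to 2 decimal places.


Volume of A = 9 L
Volume of B = 15 L
Total volume = 9 + 15 = 24 L
Percentage of A = (9/24) * 100
= 37.50%

37.50


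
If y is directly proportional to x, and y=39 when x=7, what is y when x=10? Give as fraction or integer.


Direct proportion: y = kx
Find k: k = 39/7 = 39/7
Compute y at x=10: y = 39/7 * 10
y = 390/7

390/7


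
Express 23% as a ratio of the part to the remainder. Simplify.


Part = 23%, Remainder = 77%
Ratio = 23:77
GCD(23, 77) = 1
Simplify: 23:77 = 23:77

23:77


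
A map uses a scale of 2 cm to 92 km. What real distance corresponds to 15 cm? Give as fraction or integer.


Map scale: 2 cm = 92 km
Measured distance on map = 15 cm
Set up proportion: 15 * 92 / 2
= 1380 / 2
= 690 km

690


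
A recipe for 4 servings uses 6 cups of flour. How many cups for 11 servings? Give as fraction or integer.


Original: 6 cups for 4 servings
Target servings = 11
Scaling factor = 11/4
New amount = 6 * 11/4
= 66/4
= 33/2 cups

33/2


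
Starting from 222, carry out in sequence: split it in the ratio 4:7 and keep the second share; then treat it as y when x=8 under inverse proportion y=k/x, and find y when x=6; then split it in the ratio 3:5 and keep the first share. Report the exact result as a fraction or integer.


Start with 222.
Step 1: Split 4:7, second share = 222 * 7/11 = 1554/11
Step 2: Inverse prop: k = (1554/11)*8; new y = k/6 = 1554/11*8/6 = 2072/11
Step 3: Split 3:5, first share = 2072/11 * 3/8 = 777/11
Final result = 777/11

777/11


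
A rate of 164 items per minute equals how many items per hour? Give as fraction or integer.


Converting from per minute to per hour
Rate = 164 items per minute
Multiply by 60: 164 * 60
= 9840 items per hour

9840


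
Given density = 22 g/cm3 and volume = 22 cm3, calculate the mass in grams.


Using mass = density * volume
Density = 22 g/cm3
Volume = 22 cm3
Mass = 22 * 22
= 484 g

484


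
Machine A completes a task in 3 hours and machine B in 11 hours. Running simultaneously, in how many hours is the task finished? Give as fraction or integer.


Rate of A = 1/3 job per hour
Rate of B = 1/11 job per hour
Combined rate = 1/3 + 1/11
Find common denominator: (11 + 3)/(3*11) = 14/33
Combined rate = 14/33 job per hour
Time together = 1 / (14/33) = 33/14 hours

33/14


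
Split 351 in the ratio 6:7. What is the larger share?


Total parts = 6 + 7 = 13
Value per part = 351 / 13 = 27
First share = 6 * 27 = 162
Second share = 7 * 27 = 189
Larger share = 189

189


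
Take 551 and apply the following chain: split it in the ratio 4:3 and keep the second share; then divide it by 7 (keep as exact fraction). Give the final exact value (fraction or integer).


Start with 551.
Step 1: Split 4:3, second share = 551 * 3/7 = 1653/7
Step 2: Divide by 7: 1653/7 / 7 = 1653/49
Final result = 1653/49

1653/49


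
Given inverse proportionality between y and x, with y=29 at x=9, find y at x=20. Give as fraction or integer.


Inverse proportion: y = k/x
Find k: k = 9 * 29 = 261
Compute y at x=20: y = 261/20
y = 261/20

261/20


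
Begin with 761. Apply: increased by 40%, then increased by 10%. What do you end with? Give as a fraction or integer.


Start: 761
Step 1: increase by 40% => multiply by 140/100
  761 * 140/100 = 5327/5
Step 2: increase by 10% => multiply by 110/100
  5327/5 * 110/100 = 58597/50
Final value = 58597/50

58597/50


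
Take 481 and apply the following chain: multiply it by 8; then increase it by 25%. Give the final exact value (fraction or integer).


Start with 481.
Step 1: Multiply by 8: 481 * 8 = 3848
Step 2: Increase by 25%: 3848 * 125/100 = 4810
Final result = 4810

4810


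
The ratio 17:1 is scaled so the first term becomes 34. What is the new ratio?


Original ratio: 17:1
First term target: 34
Scale factor = 34 / 17 = 2
Multiply second term: 1 * 2 = 2
Equivalent ratio = 34:2

34:2


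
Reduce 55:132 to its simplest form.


Find GCD(55, 132)
GCD = 11
Divide both by 11: 55/11 = 5, 132/11 = 12
Simplified ratio = 5:12

5:12


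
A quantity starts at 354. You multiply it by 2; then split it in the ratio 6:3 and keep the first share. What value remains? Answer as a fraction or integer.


Start with 354.
Step 1: Multiply by 2: 354 * 2 = 708
Step 2: Split 6:3, first share = 708 * 6/9 = 472
Final result = 472

472


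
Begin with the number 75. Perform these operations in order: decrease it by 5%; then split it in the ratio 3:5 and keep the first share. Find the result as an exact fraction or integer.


Start with 75.
Step 1: Decrease by 5%: 75 * 95/100 = 285/4
Step 2: Split 3:5, first share = 285/4 * 3/8 = 855/32
Final result = 855/32

855/32


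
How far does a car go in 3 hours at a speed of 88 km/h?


Using distance = speed * time
Speed = 88 km/h
Time = 3 hours
Distance = 88 * 3
= 264 km

264


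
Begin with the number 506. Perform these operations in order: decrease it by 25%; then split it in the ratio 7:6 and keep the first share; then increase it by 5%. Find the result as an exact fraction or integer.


Start with 506.
Step 1: Decrease by 25%: 506 * 75/100 = 759/2
Step 2: Split 7:6, first share = 759/2 * 7/13 = 5313/26
Step 3: Increase by 5%: 5313/26 * 105/100 = 111573/520
Final result = 111573/520

111573/520


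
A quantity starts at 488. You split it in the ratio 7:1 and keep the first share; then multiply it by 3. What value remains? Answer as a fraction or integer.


Start with 488.
Step 1: Split 7:1, first share = 488 * 7/8 = 427
Step 2: Multiply by 3: 427 * 3 = 1281
Final result = 1281

1281


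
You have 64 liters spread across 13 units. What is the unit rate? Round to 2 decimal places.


Total liters = 64
Number of units = 13
Unit rate = 64 / 13
= 4.92 liters per unit

4.92


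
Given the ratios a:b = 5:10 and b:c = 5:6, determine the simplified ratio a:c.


Given a:b = 5:10 and b:c = 5:6
Make b consistent. Multiply first ratio by 5: a:b = 25:50
Multiply second ratio by 10: b:c = 50:60
Now b = 50 in both, so a:b:c = 25:50:60
Therefore a:c = 25:60
Simplify by GCD: a:c = 5:12

5:12


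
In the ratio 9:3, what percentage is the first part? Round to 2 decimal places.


Total parts = 9 + 3 = 12
First part fraction = 9/12
Percentage = (9/12) * 100
= 0.75 * 100
= 75.00%

75.00


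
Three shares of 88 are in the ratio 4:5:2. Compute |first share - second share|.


Total parts = 4 + 5 + 2 = 11
Value per part = 88 / 11 = 8
Shares: 4*8=32, 5*8=40, 2*8=16
First share = 32, second share = 40
Difference = |32 - 40| = 8

8


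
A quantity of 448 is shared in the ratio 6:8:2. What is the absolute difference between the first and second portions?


Total parts = 6 + 8 + 2 = 16
Value per part = 448 / 16 = 28
Shares: 6*28=168, 8*28=224, 2*28=56
First share = 168, second share = 224
Difference = |168 - 224| = 56

56


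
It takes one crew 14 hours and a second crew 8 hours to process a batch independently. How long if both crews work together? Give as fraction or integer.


Rate of A = 1/14 job per hour
Rate of B = 1/8 job per hour
Combined rate = 1/14 + 1/8
Find common denominator: (8 + 14)/(14*8) = 22/112
Combined rate = 11/56 job per hour
Time together = 1 / (11/56) = 56/11 hours

56/11


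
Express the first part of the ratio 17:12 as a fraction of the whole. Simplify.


Total parts = 17 + 12 = 29
First part fraction = 17/29
Simplify: 17/29 = 17/29

17/29


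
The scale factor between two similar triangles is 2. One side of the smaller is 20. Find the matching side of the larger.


Similar triangles have proportional sides
Scale factor = 2
Smaller side = 20
Corresponding larger side = 20 * 2
= 40

40


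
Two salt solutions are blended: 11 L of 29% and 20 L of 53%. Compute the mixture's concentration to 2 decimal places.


Solute in mixture 1 = 29% of 11 L = 11*29/100 = 319/100 L
Solute in mixture 2 = 53% of 20 L = 20*53/100 = 53/5 L
Total solute = 319/100 + 53/5 = 1379/100 L
Total volume = 11 + 20 = 31 L
Final concentration = 1379/100/31 * 100 = 44.48%

44.48


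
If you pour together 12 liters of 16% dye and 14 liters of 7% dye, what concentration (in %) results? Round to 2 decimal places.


Solute in mixture 1 = 16% of 12 L = 12*16/100 = 48/25 L
Solute in mixture 2 = 7% of 14 L = 14*7/100 = 49/50 L
Total solute = 48/25 + 49/50 = 29/10 L
Total volume = 12 + 14 = 26 L
Final concentration = 29/10/26 * 100 = 11.15%

11.15


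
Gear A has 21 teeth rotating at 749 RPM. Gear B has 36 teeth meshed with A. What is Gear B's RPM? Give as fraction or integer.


Gear ratio: teeth_A * RPM_A = teeth_B * RPM_B
21 * 749 = 36 * RPM_B
15729 = 36 * RPM_B
RPM_B = 15729 / 36
RPM_B = 5243/12

5243/12


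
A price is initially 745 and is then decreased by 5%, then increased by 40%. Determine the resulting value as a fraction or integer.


Start: 745
Step 1: decrease by 5% => multiply by 95/100
  745 * 95/100 = 2831/4
Step 2: increase by 40% => multiply by 140/100
  2831/4 * 140/100 = 19817/20
Final value = 19817/20

19817/20


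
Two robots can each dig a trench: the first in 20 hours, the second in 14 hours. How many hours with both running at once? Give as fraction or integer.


Rate of A = 1/20 job per hour
Rate of B = 1/14 job per hour
Combined rate = 1/20 + 1/14
Find common denominator: (14 + 20)/(20*14) = 34/280
Combined rate = 17/140 job per hour
Time together = 1 / (17/140) = 140/17 hours

140/17


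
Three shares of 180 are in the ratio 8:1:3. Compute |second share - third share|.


Total parts = 8 + 1 + 3 = 12
Value per part = 180 / 12 = 15
Shares: 8*15=120, 1*15=15, 3*15=45
Second share = 15, third share = 45
Difference = |15 - 45| = 30

30


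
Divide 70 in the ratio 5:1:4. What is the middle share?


Ratio = 5:1:4
Total parts = 5 + 1 + 4 = 10
Value per part = 70 / 10 = 7
First share = 5 * 7 = 35
Middle share = 1 * 7 = 7
Third share = 4 * 7 = 28

7


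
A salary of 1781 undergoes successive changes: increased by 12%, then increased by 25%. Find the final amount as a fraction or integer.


Start: 1781
Step 1: increase by 12% => multiply by 112/100
  1781 * 112/100 = 49868/25
Step 2: increase by 25% => multiply by 125/100
  49868/25 * 125/100 = 12467/5
Final value = 12467/5

12467/5


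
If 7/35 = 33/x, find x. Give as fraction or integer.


Setting up: 7/35 = 33/x
Cross multiply: 7 * x = 35 * 33
7x = 1155
x = 1155/7
x = 165

165


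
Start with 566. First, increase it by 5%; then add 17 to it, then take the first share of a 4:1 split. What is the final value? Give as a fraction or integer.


Start with 566.
Step 1: Increase by 5%: 566 * 105/100 = 5943/10
Step 2: Add 17: 5943/10+17=6113/10; split 4:1 first = 6113/10*4/5 = 12226/25
Final result = 12226/25

12226/25


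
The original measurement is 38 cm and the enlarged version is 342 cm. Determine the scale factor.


Original length = 38 cm
Scaled length = 342 cm
Scale factor = 342 / 38
= 9

9


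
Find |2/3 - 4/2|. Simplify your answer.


Simplify: 2/3 = 2/3 and 4/2 = 2
Find common denominator: LCD = 3
Convert: 2/3 and 6/3
Difference = |2 - 6|/3 = 4/3
Simplified = 4/3

4/3


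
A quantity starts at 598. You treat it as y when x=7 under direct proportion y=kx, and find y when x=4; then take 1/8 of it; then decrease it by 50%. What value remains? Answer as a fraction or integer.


Start with 598.
Step 1: Direct prop: k = (598)/7; new y = k*4 = 598*4/7 = 2392/7
Step 2: Take 1/8: 2392/7 * 1/8 = 299/7
Step 3: Decrease by 50%: 299/7 * 50/100 = 299/14
Final result = 299/14

299/14


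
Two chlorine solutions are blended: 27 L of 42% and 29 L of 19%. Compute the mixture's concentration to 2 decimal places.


Solute in mixture 1 = 42% of 27 L = 27*42/100 = 567/50 L
Solute in mixture 2 = 19% of 29 L = 29*19/100 = 551/100 L
Total solute = 567/50 + 551/100 = 337/20 L
Total volume = 27 + 29 = 56 L
Final concentration = 337/20/56 * 100 = 30.09%

30.09


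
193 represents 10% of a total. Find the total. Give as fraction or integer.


Given: 193 is 10% of the whole
Set up: 193 = 10/100 * whole
whole = 193 * 100 / 10
whole = 19300 / 10
whole = 1930

1930


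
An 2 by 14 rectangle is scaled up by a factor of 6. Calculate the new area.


Original dimensions: 2 x 14
Enlargement factor = 6
New width = 2 * 6 = 12
New height = 14 * 6 = 84
New area = 12 * 84 = 1008

1008


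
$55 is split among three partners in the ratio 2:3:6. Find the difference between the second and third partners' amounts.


Total parts = 2 + 3 + 6 = 11
Value per part = 55 / 11 = 5
Shares: 2*5=10, 3*5=15, 6*5=30
Second share = 15, third share = 30
Difference = |15 - 30| = 15

15


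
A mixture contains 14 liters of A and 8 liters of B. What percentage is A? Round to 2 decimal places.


Volume of A = 14 L
Volume of B = 8 L
Total volume = 14 + 8 = 22 L
Percentage of A = (14/22) * 100
= 63.64%

63.64


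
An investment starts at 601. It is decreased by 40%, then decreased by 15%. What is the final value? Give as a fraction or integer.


Start: 601
Step 1: decrease by 40% => multiply by 60/100
  601 * 60/100 = 1803/5
Step 2: decrease by 15% => multiply by 85/100
  1803/5 * 85/100 = 30651/100
Final value = 30651/100

30651/100


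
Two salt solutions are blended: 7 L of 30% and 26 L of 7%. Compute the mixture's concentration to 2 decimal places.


Solute in mixture 1 = 30% of 7 L = 7*30/100 = 21/10 L
Solute in mixture 2 = 7% of 26 L = 26*7/100 = 91/50 L
Total solute = 21/10 + 91/50 = 98/25 L
Total volume = 7 + 26 = 33 L
Final concentration = 98/25/33 * 100 = 11.88%

11.88


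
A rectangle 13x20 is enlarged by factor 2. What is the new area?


Original dimensions: 13 x 20
Enlargement factor = 2
New width = 13 * 2 = 26
New height = 20 * 2 = 40
New area = 26 * 40 = 1040

1040


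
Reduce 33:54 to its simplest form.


Find GCD(33, 54)
GCD = 3
Divide both by 3: 33/3 = 11, 54/3 = 18
Simplified ratio = 11:18

11:18


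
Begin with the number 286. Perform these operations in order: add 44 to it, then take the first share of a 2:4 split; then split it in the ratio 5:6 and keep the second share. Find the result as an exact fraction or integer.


Start with 286.
Step 1: Add 44: 286+44=330; split 2:4 first = 330*2/6 = 110
Step 2: Split 5:6, second share = 110 * 6/11 = 60
Final result = 60

60


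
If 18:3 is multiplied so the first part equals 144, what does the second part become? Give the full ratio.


Original ratio: 18:3
First term target: 144
Scale factor = 144 / 18 = 8
Multiply second term: 3 * 8 = 24
Equivalent ratio = 144:24

144:24


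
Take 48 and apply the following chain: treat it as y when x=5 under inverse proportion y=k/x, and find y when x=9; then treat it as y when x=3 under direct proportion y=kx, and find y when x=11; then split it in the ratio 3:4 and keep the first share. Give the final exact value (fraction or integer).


Start with 48.
Step 1: Inverse prop: k = (48)*5; new y = k/9 = 48*5/9 = 80/3
Step 2: Direct prop: k = (80/3)/3; new y = k*11 = 80/3*11/3 = 880/9
Step 3: Split 3:4, first share = 880/9 * 3/7 = 880/21
Final result = 880/21

880/21


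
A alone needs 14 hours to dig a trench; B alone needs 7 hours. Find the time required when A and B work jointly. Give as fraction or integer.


Rate of A = 1/14 job per hour
Rate of B = 1/7 job per hour
Combined rate = 1/14 + 1/7
Find common denominator: (7 + 14)/(14*7) = 21/98
Combined rate = 3/14 job per hour
Time together = 1 / (3/14) = 14/3 hours

14/3


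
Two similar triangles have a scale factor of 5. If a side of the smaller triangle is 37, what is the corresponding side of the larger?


Similar triangles have proportional sides
Scale factor = 5
Smaller side = 37
Corresponding larger side = 37 * 5
= 185

185


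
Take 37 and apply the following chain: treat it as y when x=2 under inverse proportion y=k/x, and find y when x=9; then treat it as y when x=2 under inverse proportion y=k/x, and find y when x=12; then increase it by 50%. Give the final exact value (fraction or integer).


Start with 37.
Step 1: Inverse prop: k = (37)*2; new y = k/9 = 37*2/9 = 74/9
Step 2: Inverse prop: k = (74/9)*2; new y = k/12 = 74/9*2/12 = 37/27
Step 3: Increase by 50%: 37/27 * 150/100 = 37/18
Final result = 37/18

37/18


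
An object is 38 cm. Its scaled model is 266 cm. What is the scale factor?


Original length = 38 cm
Scaled length = 266 cm
Scale factor = 266 / 38
= 7

7


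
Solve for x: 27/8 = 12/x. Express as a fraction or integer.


Setting up: 27/8 = 12/x
Cross multiply: 27 * x = 8 * 12
27x = 96
x = 96/27
x = 32/9

32/9


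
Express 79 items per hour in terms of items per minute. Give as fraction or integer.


Converting from per hour to per minute
Rate = 79 items per hour
Divide by 60: 79/60
= 79/60 items per minute

79/60


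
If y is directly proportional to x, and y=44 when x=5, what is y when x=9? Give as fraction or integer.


Direct proportion: y = kx
Find k: k = 44/5 = 44/5
Compute y at x=9: y = 44/5 * 9
y = 396/5

396/5


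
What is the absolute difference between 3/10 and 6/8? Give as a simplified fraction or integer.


Simplify: 3/10 = 3/10 and 6/8 = 3/4
Find common denominator: LCD = 20
Convert: 6/20 and 15/20
Difference = |6 - 15|/20 = 9/20
Simplified = 9/20

9/20


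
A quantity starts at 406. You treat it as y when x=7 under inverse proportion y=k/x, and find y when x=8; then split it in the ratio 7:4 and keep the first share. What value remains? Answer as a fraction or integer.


Start with 406.
Step 1: Inverse prop: k = (406)*7; new y = k/8 = 406*7/8 = 1421/4
Step 2: Split 7:4, first share = 1421/4 * 7/11 = 9947/44
Final result = 9947/44

9947/44


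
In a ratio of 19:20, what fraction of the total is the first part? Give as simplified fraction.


Total parts = 19 + 20 = 39
First part fraction = 19/39
Simplify: 19/39 = 19/39

19/39


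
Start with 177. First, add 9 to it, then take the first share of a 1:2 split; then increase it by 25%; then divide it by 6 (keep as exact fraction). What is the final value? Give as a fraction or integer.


Start with 177.
Step 1: Add 9: 177+9=186; split 1:2 first = 186*1/3 = 62
Step 2: Increase by 25%: 62 * 125/100 = 155/2
Step 3: Divide by 6: 155/2 / 6 = 155/12
Final result = 155/12

155/12


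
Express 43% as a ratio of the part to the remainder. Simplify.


Part = 43%, Remainder = 57%
Ratio = 43:57
GCD(43, 57) = 1
Simplify: 43:57 = 43:57

43:57


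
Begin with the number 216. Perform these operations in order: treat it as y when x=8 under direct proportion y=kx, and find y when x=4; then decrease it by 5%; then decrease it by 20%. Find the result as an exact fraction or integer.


Start with 216.
Step 1: Direct prop: k = (216)/8; new y = k*4 = 216*4/8 = 108
Step 2: Decrease by 5%: 108 * 95/100 = 513/5
Step 3: Decrease by 20%: 513/5 * 80/100 = 2052/25
Final result = 2052/25

2052/25


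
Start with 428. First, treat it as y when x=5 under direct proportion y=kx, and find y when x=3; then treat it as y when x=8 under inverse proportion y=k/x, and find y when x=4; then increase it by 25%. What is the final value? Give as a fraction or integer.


Start with 428.
Step 1: Direct prop: k = (428)/5; new y = k*3 = 428*3/5 = 1284/5
Step 2: Inverse prop: k = (1284/5)*8; new y = k/4 = 1284/5*8/4 = 2568/5
Step 3: Increase by 25%: 2568/5 * 125/100 = 642
Final result = 642

642


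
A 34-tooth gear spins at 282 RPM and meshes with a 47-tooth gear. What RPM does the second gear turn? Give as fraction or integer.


Gear ratio: teeth_A * RPM_A = teeth_B * RPM_B
34 * 282 = 47 * RPM_B
9588 = 47 * RPM_B
RPM_B = 9588 / 47
RPM_B = 204

204


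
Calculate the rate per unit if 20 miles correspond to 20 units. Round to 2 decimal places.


Total miles = 20
Number of units = 20
Unit rate = 20 / 20
= 1 miles per unit

1


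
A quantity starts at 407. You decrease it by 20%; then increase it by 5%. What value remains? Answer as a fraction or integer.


Start with 407.
Step 1: Decrease by 20%: 407 * 80/100 = 1628/5
Step 2: Increase by 5%: 1628/5 * 105/100 = 8547/25
Final result = 8547/25

8547/25


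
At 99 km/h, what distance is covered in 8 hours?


Using distance = speed * time
Speed = 99 km/h
Time = 8 hours
Distance = 99 * 8
= 792 km

792


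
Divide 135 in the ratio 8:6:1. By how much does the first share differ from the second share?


Total parts = 8 + 6 + 1 = 15
Value per part = 135 / 15 = 9
Shares: 8*9=72, 6*9=54, 1*9=9
First share = 72, second share = 54
Difference = |72 - 54| = 18

18


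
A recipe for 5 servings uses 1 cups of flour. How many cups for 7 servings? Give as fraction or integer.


Original: 1 cups for 5 servings
Target servings = 7
Scaling factor = 7/5
New amount = 1 * 7/5
= 7/5
= 7/5 cups

7/5


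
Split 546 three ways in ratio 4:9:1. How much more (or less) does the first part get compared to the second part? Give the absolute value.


Total parts = 4 + 9 + 1 = 14
Value per part = 546 / 14 = 39
Shares: 4*39=156, 9*39=351, 1*39=39
First share = 156, second share = 351
Difference = |156 - 351| = 195

195


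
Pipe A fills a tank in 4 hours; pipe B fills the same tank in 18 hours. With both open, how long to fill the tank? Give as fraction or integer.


Rate of A = 1/4 job per hour
Rate of B = 1/18 job per hour
Combined rate = 1/4 + 1/18
Find common denominator: (18 + 4)/(4*18) = 22/72
Combined rate = 11/36 job per hour
Time together = 1 / (11/36) = 36/11 hours

36/11


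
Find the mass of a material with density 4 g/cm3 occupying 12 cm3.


Using mass = density * volume
Density = 4 g/cm3
Volume = 12 cm3
Mass = 4 * 12
= 48 g

48


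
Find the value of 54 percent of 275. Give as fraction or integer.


Compute 54% of 275
Convert percentage: 54% = 54/100
Multiply: 275 * 54/100
= 14850/100
= 297/2

297/2


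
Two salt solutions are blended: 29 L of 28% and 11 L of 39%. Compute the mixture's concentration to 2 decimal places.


Solute in mixture 1 = 28% of 29 L = 29*28/100 = 203/25 L
Solute in mixture 2 = 39% of 11 L = 11*39/100 = 429/100 L
Total solute = 203/25 + 429/100 = 1241/100 L
Total volume = 29 + 11 = 40 L
Final concentration = 1241/100/40 * 100 = 31.03%

31.03


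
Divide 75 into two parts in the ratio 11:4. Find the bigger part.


Total parts = 11 + 4 = 15
Value per part = 75 / 15 = 5
First share = 11 * 5 = 55
Second share = 4 * 5 = 20
Larger share = 55

55


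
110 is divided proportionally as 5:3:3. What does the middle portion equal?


Ratio = 5:3:3
Total parts = 5 + 3 + 3 = 11
Value per part = 110 / 11 = 10
First share = 5 * 10 = 50
Middle share = 3 * 10 = 30
Third share = 3 * 10 = 30

30


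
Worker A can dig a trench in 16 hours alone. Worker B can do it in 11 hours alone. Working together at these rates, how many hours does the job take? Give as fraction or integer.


Rate of A = 1/16 job per hour
Rate of B = 1/11 job per hour
Combined rate = 1/16 + 1/11
Find common denominator: (11 + 16)/(16*11) = 27/176
Combined rate = 27/176 job per hour
Time together = 1 / (27/176) = 176/27 hours

176/27


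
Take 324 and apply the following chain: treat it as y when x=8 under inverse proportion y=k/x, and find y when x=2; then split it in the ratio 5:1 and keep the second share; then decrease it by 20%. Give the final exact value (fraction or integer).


Start with 324.
Step 1: Inverse prop: k = (324)*8; new y = k/2 = 324*8/2 = 1296
Step 2: Split 5:1, second share = 1296 * 1/6 = 216
Step 3: Decrease by 20%: 216 * 80/100 = 864/5
Final result = 864/5

864/5


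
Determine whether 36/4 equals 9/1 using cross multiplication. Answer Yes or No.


Cross multiply to check 36/4 = 9/1
Left cross product: 36 * 1 = 36
Right cross product: 4 * 9 = 36
36 = 36
Equal, so proportions match => Yes

Yes


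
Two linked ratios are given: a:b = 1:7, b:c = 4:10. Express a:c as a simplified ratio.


Given a:b = 1:7 and b:c = 4:10
Make b consistent. Multiply first ratio by 4: a:b = 4:28
Multiply second ratio by 7: b:c = 28:70
Now b = 28 in both, so a:b:c = 4:28:70
Therefore a:c = 4:70
Simplify by GCD: a:c = 2:35

2:35


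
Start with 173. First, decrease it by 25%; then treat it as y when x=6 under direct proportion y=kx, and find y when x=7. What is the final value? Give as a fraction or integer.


Start with 173.
Step 1: Decrease by 25%: 173 * 75/100 = 519/4
Step 2: Direct prop: k = (519/4)/6; new y = k*7 = 519/4*7/6 = 1211/8
Final result = 1211/8

1211/8


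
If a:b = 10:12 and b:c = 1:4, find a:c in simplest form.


Given a:b = 10:12 and b:c = 1:4
Make b consistent. Multiply first ratio by 1: a:b = 10:12
Multiply second ratio by 12: b:c = 12:48
Now b = 12 in both, so a:b:c = 10:12:48
Therefore a:c = 10:48
Simplify by GCD: a:c = 5:24

5:24


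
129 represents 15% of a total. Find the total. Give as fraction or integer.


Given: 129 is 15% of the whole
Set up: 129 = 15/100 * whole
whole = 129 * 100 / 15
whole = 12900 / 15
whole = 860

860


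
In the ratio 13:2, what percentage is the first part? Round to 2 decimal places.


Total parts = 13 + 2 = 15
First part fraction = 13/15
Percentage = (13/15) * 100
= 0.866667 * 100
= 86.67%

86.67


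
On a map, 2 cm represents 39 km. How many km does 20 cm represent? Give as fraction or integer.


Map scale: 2 cm = 39 km
Measured distance on map = 20 cm
Set up proportion: 20 * 39 / 2
= 780 / 2
= 390 km

390


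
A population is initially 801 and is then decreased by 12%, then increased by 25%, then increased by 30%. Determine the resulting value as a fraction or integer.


Start: 801
Step 1: decrease by 12% => multiply by 88/100
  801 * 88/100 = 17622/25
Step 2: increase by 25% => multiply by 125/100
  17622/25 * 125/100 = 8811/10
Step 3: increase by 30% => multiply by 130/100
  8811/10 * 130/100 = 114543/100
Final value = 114543/100

114543/100


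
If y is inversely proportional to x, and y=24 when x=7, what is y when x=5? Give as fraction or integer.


Inverse proportion: y = k/x
Find k: k = 7 * 24 = 168
Compute y at x=5: y = 168/5
y = 168/5

168/5


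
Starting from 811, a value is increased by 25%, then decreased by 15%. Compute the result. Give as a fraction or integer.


Start: 811
Step 1: increase by 25% => multiply by 125/100
  811 * 125/100 = 4055/4
Step 2: decrease by 15% => multiply by 85/100
  4055/4 * 85/100 = 13787/16
Final value = 13787/16

13787/16


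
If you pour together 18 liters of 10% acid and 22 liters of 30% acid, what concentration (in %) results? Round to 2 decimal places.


Solute in mixture 1 = 10% of 18 L = 18*10/100 = 9/5 L
Solute in mixture 2 = 30% of 22 L = 22*30/100 = 33/5 L
Total solute = 9/5 + 33/5 = 42/5 L
Total volume = 18 + 22 = 40 L
Final concentration = 42/5/40 * 100 = 21.00%

21.00


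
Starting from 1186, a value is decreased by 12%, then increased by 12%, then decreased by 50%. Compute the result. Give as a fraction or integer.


Start: 1186
Step 1: decrease by 12% => multiply by 88/100
  1186 * 88/100 = 26092/25
Step 2: increase by 12% => multiply by 112/100
  26092/25 * 112/100 = 730576/625
Step 3: decrease by 50% => multiply by 50/100
  730576/625 * 50/100 = 365288/625
Final value = 365288/625

365288/625


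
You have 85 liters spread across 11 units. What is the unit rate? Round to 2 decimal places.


Total liters = 85
Number of units = 11
Unit rate = 85 / 11
= 7.73 liters per unit

7.73


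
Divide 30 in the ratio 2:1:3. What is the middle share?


Ratio = 2:1:3
Total parts = 2 + 1 + 3 = 6
Value per part = 30 / 6 = 5
First share = 2 * 5 = 10
Middle share = 1 * 5 = 5
Third share = 3 * 5 = 15

5


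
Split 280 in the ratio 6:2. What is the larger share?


Total parts = 6 + 2 = 8
Value per part = 280 / 8 = 35
First share = 6 * 35 = 210
Second share = 2 * 35 = 70
Larger share = 210

210


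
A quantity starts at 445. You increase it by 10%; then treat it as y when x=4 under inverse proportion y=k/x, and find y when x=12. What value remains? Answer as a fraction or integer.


Start with 445.
Step 1: Increase by 10%: 445 * 110/100 = 979/2
Step 2: Inverse prop: k = (979/2)*4; new y = k/12 = 979/2*4/12 = 979/6
Final result = 979/6

979/6


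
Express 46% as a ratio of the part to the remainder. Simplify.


Part = 46%, Remainder = 54%
Ratio = 46:54
GCD(46, 54) = 2
Simplify: 23:27 = 23:27

23:27


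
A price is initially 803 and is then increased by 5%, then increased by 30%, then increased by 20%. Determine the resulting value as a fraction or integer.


Start: 803
Step 1: increase by 5% => multiply by 105/100
  803 * 105/100 = 16863/20
Step 2: increase by 30% => multiply by 130/100
  16863/20 * 130/100 = 219219/200
Step 3: increase by 20% => multiply by 120/100
  219219/200 * 120/100 = 657657/500
Final value = 657657/500

657657/500


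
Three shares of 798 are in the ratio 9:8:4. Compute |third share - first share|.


Total parts = 9 + 8 + 4 = 21
Value per part = 798 / 21 = 38
Shares: 9*38=342, 8*38=304, 4*38=152
Third share = 152, first share = 342
Difference = |152 - 342| = 190

190


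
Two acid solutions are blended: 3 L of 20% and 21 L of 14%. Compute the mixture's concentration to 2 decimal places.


Solute in mixture 1 = 20% of 3 L = 3*20/100 = 3/5 L
Solute in mixture 2 = 14% of 21 L = 21*14/100 = 147/50 L
Total solute = 3/5 + 147/50 = 177/50 L
Total volume = 3 + 21 = 24 L
Final concentration = 177/50/24 * 100 = 14.75%

14.75


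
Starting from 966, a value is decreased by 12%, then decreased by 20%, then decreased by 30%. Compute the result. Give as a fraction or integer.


Start: 966
Step 1: decrease by 12% => multiply by 88/100
  966 * 88/100 = 21252/25
Step 2: decrease by 20% => multiply by 80/100
  21252/25 * 80/100 = 85008/125
Step 3: decrease by 30% => multiply by 70/100
  85008/125 * 70/100 = 297528/625
Final value = 297528/625

297528/625


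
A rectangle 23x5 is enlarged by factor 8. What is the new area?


Original dimensions: 23 x 5
Enlargement factor = 8
New width = 23 * 8 = 184
New height = 5 * 8 = 40
New area = 184 * 40 = 7360

7360


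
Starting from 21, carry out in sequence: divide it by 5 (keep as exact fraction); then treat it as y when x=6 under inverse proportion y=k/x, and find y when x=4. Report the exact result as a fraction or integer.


Start with 21.
Step 1: Divide by 5: 21 / 5 = 21/5
Step 2: Inverse prop: k = (21/5)*6; new y = k/4 = 21/5*6/4 = 63/10
Final result = 63/10

63/10


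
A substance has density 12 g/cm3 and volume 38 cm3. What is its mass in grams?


Using mass = density * volume
Density = 12 g/cm3
Volume = 38 cm3
Mass = 12 * 38
= 456 g

456


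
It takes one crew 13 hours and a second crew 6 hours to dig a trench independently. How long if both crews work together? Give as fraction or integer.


Rate of A = 1/13 job per hour
Rate of B = 1/6 job per hour
Combined rate = 1/13 + 1/6
Find common denominator: (6 + 13)/(13*6) = 19/78
Combined rate = 19/78 job per hour
Time together = 1 / (19/78) = 78/19 hours

78/19


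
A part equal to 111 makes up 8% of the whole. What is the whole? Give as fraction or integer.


Given: 111 is 8% of the whole
Set up: 111 = 8/100 * whole
whole = 111 * 100 / 8
whole = 11100 / 8
whole = 2775/2

2775/2


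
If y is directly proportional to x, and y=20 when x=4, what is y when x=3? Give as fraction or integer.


Direct proportion: y = kx
Find k: k = 20/4 = 5
Compute y at x=3: y = 5 * 3
y = 15

15


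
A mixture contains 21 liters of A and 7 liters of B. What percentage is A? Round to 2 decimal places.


Volume of A = 21 L
Volume of B = 7 L
Total volume = 21 + 7 = 28 L
Percentage of A = (21/28) * 100
= 75.00%

75.00
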